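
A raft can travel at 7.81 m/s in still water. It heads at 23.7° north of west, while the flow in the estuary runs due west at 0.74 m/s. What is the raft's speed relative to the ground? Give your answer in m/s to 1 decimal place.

8.5 m/s

Taking east as x and north as y: velocity relative to the water = (-7.151, 3.139) m/s; the water relative to ground = (-0.740, 0.000) m/s.
Velocity relative to ground = (-7.151, 3.139) + (-0.740, 0.000) = (-7.891, 3.139) m/s.
Speed = |(-7.891, 3.139)| = 8.493 m/s.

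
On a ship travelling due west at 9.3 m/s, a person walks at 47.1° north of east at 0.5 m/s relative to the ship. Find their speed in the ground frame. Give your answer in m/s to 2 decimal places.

Taking east as x and north as y: ship velocity = (-9.300, 0.000) m/s; person velocity relative to ship = (0.340, 0.366) m/s.
Velocity relative to ground = (-9.300, 0.000) + (0.340, 0.366) = (-8.960, 0.366) m/s.
Speed = |(-8.960, 0.366)| = 8.967 m/s.

8.97 m/s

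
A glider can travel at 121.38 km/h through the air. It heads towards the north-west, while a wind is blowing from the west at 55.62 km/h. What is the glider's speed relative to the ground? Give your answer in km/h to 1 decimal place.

91.0 km/h

Taking east as x and north as y: velocity relative to the air = (-85.829, 85.829) km/h; the air relative to ground = (55.620, 0.000) km/h.
Velocity relative to ground = (-85.829, 85.829) + (55.620, 0.000) = (-30.209, 85.829) km/h.
Speed = |(-30.209, 85.829)| = 90.990 km/h.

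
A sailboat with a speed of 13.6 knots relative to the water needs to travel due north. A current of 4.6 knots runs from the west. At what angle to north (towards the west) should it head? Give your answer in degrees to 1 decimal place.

The current pushes perpendicular to the desired track; the heading must have a component into the current equal to 4.6 knots: 13.6 sin θ = 4.6.
sin θ = 0.3382, so θ = 19.769°.

19.8°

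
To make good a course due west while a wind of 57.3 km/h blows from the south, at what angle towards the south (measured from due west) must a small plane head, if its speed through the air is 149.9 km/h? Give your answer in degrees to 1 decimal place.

The wind pushes perpendicular to the desired track; the heading must have a component into the wind equal to 57.3 km/h: 149.9 sin θ = 57.3.
sin θ = 0.3823, so θ = 22.473°.

22.5°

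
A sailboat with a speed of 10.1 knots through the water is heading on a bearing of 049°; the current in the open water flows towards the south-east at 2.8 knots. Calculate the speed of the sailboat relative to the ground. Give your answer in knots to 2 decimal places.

10.67 knots

Taking east as x and north as y: velocity relative to the water = (7.623, 6.626) knots; the water relative to ground = (1.980, -1.980) knots.
Velocity relative to ground = (7.623, 6.626) + (1.980, -1.980) = (9.602, 4.646) knots.
Speed = |(9.602, 4.646)| = 10.667 knots.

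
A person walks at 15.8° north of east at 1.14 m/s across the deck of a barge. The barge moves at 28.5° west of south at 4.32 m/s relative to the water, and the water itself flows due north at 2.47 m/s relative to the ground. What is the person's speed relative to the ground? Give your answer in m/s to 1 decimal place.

1.4 m/s

In east/north components (m/s): person relative to barge = (1.097, 0.310); barge relative to water = (-2.061, -3.796); water relative to ground = (0.000, 2.470).
Sum = (-0.964, -1.016) m/s.
Speed = |(-0.964, -1.016)| = 1.401 m/s.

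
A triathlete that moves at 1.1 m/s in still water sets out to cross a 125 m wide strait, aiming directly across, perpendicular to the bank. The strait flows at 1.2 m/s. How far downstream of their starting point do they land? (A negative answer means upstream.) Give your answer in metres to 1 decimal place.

136.4 m

Perpendicular speed = 1.100 m/s; crossing time = 125 / 1.100 = 113.636 s.
Net downstream speed = 1.200 m/s.
Drift = 1.200 × 113.636 = 136.364 m (downstream).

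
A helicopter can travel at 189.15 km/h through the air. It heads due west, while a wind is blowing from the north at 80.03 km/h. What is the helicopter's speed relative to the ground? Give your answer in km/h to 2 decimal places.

Taking east as x and north as y: velocity relative to the air = (-189.150, 0.000) km/h; the air relative to ground = (0.000, -80.030) km/h.
Velocity relative to ground = (-189.150, 0.000) + (0.000, -80.030) = (-189.150, -80.030) km/h.
Speed = |(-189.150, -80.030)| = 205.384 km/h.

205.38 km/h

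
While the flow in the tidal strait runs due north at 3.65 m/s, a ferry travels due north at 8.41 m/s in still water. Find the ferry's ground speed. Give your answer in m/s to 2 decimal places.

12.06 m/s

Taking east as x and north as y: velocity relative to the water = (0.000, 8.410) m/s; the water relative to ground = (0.000, 3.650) m/s.
Velocity relative to ground = (0.000, 8.410) + (0.000, 3.650) = (0.000, 12.060) m/s.
Speed = |(0.000, 12.060)| = 12.060 m/s.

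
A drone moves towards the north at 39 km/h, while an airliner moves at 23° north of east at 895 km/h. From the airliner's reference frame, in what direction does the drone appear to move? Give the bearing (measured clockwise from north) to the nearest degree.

Taking east as x and north as y: drone velocity = (0.000, 39.000) km/h; airliner velocity = (823.852, 349.704) km/h.
Velocity of drone relative to airliner = (0.000, 39.000) − (823.852, 349.704) = (-823.852, -310.704) km/h.
Bearing = atan2(-823.85, -310.70) = 249.34° clockwise from north.

249°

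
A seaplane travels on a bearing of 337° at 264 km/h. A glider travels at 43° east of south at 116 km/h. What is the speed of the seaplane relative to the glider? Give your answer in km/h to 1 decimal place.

375.1 km/h

Taking east as x and north as y: seaplane velocity = (-103.153, 243.013) km/h; glider velocity = (79.112, -84.837) km/h.
Velocity of seaplane relative to glider = (-103.153, 243.013) − (79.112, -84.837) = (-182.265, 327.850) km/h.
Magnitude = |(-182.265, 327.850)| = 375.108 km/h.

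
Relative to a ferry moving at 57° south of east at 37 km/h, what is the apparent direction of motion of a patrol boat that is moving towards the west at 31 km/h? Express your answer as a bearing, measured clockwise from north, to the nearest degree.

Taking east as x and north as y: patrol boat velocity = (-31.000, 0.000) km/h; ferry velocity = (20.152, -31.031) km/h.
Velocity of patrol boat relative to ferry = (-31.000, 0.000) − (20.152, -31.031) = (-51.152, 31.031) km/h.
Bearing = atan2(-51.15, 31.03) = 301.24° clockwise from north.

301°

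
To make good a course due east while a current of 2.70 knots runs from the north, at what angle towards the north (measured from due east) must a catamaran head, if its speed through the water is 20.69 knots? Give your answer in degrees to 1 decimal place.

7.5°

The current pushes perpendicular to the desired track; the heading must have a component into the current equal to 2.70 knots: 20.69 sin θ = 2.70.
sin θ = 0.1305, so θ = 7.498°.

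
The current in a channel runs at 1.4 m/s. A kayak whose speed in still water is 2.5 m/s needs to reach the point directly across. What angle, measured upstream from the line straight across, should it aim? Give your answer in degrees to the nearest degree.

To cancel the current, the upstream component of the kayak's velocity must equal the flow: 2.5 sin θ = 1.4.
sin θ = 1.4 / 2.5 = 0.5600.
θ = arcsin(0.5600) = 34.056°.

34°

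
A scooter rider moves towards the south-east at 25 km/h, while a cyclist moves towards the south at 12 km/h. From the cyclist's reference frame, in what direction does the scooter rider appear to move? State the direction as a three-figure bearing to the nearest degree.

Taking east as x and north as y: scooter rider velocity = (17.678, -17.678) km/h; cyclist velocity = (0.000, -12.000) km/h.
Velocity of scooter rider relative to cyclist = (17.678, -17.678) − (0.000, -12.000) = (17.678, -5.678) km/h.
Bearing = atan2(17.68, -5.68) = 107.81° clockwise from north.

108°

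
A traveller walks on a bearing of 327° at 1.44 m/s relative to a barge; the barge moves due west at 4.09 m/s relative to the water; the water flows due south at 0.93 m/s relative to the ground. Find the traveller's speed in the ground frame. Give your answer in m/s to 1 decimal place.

In east/north components (m/s): traveller relative to barge = (-0.784, 1.208); barge relative to water = (-4.090, 0.000); water relative to ground = (0.000, -0.930).
Sum = (-4.874, 0.278) m/s.
Speed = |(-4.874, 0.278)| = 4.882 m/s.

4.9 m/s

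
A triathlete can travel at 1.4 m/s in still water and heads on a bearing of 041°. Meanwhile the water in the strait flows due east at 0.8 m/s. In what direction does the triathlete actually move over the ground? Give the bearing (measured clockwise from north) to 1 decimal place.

Taking east as x and north as y: velocity relative to the water = (0.918, 1.057) m/s; the water relative to ground = (0.800, 0.000) m/s.
Velocity relative to ground = (0.918, 1.057) + (0.800, 0.000) = (1.718, 1.057) m/s.
Bearing = atan2(1.72, 1.06) = 58.42° clockwise from north.

058.4°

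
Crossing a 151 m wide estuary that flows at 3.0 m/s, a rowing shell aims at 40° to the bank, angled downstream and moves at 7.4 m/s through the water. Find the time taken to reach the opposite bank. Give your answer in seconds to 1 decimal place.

31.7 s

The component of the rowing shell's velocity perpendicular to the bank is 7.4 × sin 40° = 4.757 m/s.
The flow acts along the bank and has no component across it.
Time = 151 / 4.757 = 31.745 s.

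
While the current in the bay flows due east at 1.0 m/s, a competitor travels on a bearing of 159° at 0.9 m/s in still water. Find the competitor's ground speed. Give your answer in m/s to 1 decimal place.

Taking east as x and north as y: velocity relative to the water = (0.323, -0.840) m/s; the water relative to ground = (1.000, 0.000) m/s.
Velocity relative to ground = (0.323, -0.840) + (1.000, 0.000) = (1.323, -0.840) m/s.
Speed = |(1.323, -0.840)| = 1.567 m/s.

1.6 m/s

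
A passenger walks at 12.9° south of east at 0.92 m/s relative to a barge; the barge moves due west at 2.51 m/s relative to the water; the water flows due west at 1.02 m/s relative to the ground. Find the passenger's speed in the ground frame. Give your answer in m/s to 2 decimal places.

2.64 m/s

In east/north components (m/s): passenger relative to barge = (0.897, -0.205); barge relative to water = (-2.510, 0.000); water relative to ground = (-1.020, 0.000).
Sum = (-2.633, -0.205) m/s.
Speed = |(-2.633, -0.205)| = 2.641 m/s.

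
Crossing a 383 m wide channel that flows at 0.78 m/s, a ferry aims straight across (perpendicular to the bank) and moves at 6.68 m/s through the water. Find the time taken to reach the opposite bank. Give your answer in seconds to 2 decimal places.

57.34 s

The component of the ferry's velocity perpendicular to the bank is 6.68 m/s.
Only the cross-stream component determines the crossing time; the current contributes nothing perpendicular to the bank.
Time = 383 / 6.680 = 57.335 s.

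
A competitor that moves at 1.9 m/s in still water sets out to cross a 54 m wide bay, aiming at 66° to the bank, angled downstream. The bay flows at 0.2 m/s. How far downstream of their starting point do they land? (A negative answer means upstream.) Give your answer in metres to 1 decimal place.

Perpendicular speed = 1.736 m/s; crossing time = 54 / 1.736 = 31.111 s.
Net downstream speed = 0.973 m/s.
Drift = 0.973 × 31.111 = 30.264 m (downstream).

30.3 m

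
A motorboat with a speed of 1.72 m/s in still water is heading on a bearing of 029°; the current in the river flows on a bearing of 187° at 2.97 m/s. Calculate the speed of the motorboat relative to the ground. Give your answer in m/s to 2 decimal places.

1.52 m/s

Taking east as x and north as y: velocity relative to the water = (0.834, 1.504) m/s; the water relative to ground = (-0.362, -2.948) m/s.
Velocity relative to ground = (0.834, 1.504) + (-0.362, -2.948) = (0.472, -1.444) m/s.
Speed = |(0.472, -1.444)| = 1.519 m/s.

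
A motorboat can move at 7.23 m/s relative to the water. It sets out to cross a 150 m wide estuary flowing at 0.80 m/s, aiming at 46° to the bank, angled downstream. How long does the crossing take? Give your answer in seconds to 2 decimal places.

The component of the motorboat's velocity perpendicular to the bank is 7.23 × sin 46° = 5.201 m/s.
The flow acts along the bank and has no component across it.
Time = 150 / 5.201 = 28.842 s.

28.84 s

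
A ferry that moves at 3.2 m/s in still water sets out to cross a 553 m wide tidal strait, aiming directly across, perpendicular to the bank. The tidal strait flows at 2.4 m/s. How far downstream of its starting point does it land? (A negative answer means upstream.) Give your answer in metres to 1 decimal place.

414.8 m

Perpendicular speed = 3.200 m/s; crossing time = 553 / 3.200 = 172.812 s.
Net downstream speed = 2.400 m/s.
Drift = 2.400 × 172.812 = 414.750 m (downstream).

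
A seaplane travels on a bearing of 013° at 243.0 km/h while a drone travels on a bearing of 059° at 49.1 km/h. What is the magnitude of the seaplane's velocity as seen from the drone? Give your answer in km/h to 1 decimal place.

Taking east as x and north as y: seaplane velocity = (54.663, 236.772) km/h; drone velocity = (42.087, 25.288) km/h.
Velocity of seaplane relative to drone = (54.663, 236.772) − (42.087, 25.288) = (12.576, 211.484) km/h.
Magnitude = |(12.576, 211.484)| = 211.857 km/h.

211.9 km/h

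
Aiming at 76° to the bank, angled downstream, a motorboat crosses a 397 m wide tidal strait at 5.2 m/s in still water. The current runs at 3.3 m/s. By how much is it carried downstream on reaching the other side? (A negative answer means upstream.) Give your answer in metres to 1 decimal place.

358.6 m

Perpendicular speed = 5.046 m/s; crossing time = 397 / 5.046 = 78.683 s.
Net downstream speed = 4.558 m/s.
Drift = 4.558 × 78.683 = 358.638 m (downstream).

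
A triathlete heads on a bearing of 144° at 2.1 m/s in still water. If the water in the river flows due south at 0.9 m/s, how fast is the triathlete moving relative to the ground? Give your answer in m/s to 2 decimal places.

Taking east as x and north as y: velocity relative to the water = (1.234, -1.699) m/s; the water relative to ground = (0.000, -0.900) m/s.
Velocity relative to ground = (1.234, -1.699) + (0.000, -0.900) = (1.234, -2.599) m/s.
Speed = |(1.234, -2.599)| = 2.877 m/s.

2.88 m/s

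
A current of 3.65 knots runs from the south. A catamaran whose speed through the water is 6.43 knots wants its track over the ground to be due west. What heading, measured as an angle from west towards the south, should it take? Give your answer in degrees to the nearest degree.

The current pushes perpendicular to the desired track; the heading must have a component into the current equal to 3.65 knots: 6.43 sin θ = 3.65.
sin θ = 0.5677, so θ = 34.587°.

35°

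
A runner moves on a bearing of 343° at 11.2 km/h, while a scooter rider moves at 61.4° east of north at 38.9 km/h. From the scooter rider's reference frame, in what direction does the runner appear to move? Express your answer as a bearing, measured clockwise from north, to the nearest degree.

258°

Taking east as x and north as y: runner velocity = (-3.275, 10.711) km/h; scooter rider velocity = (34.154, 18.621) km/h.
Velocity of runner relative to scooter rider = (-3.275, 10.711) − (34.154, 18.621) = (-37.428, -7.911) km/h.
Bearing = atan2(-37.43, -7.91) = 258.07° clockwise from north.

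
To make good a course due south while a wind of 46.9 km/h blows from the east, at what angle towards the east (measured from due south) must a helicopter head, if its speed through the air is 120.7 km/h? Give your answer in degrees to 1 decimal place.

The wind pushes perpendicular to the desired track; the heading must have a component into the wind equal to 46.9 km/h: 120.7 sin θ = 46.9.
sin θ = 0.3886, so θ = 22.865°.

22.9°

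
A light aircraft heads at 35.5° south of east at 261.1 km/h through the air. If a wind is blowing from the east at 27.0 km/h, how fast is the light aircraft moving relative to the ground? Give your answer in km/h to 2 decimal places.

239.63 km/h

Taking east as x and north as y: velocity relative to the air = (212.566, -151.622) km/h; the air relative to ground = (-27.000, 0.000) km/h.
Velocity relative to ground = (212.566, -151.622) + (-27.000, 0.000) = (185.566, -151.622) km/h.
Speed = |(185.566, -151.622)| = 239.632 km/h.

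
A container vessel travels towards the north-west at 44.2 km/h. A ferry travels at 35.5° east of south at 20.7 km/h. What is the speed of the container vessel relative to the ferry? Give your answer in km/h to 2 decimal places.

Taking east as x and north as y: container vessel velocity = (-31.254, 31.254) km/h; ferry velocity = (12.021, -16.852) km/h.
Velocity of container vessel relative to ferry = (-31.254, 31.254) − (12.021, -16.852) = (-43.275, 48.106) km/h.
Magnitude = |(-43.275, 48.106)| = 64.706 km/h.

64.71 km/h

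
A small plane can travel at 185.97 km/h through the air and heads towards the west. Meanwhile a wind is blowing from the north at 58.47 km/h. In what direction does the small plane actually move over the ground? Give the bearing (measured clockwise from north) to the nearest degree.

253°

Taking east as x and north as y: velocity relative to the air = (-185.970, 0.000) km/h; the air relative to ground = (0.000, -58.470) km/h.
Velocity relative to ground = (-185.970, 0.000) + (0.000, -58.470) = (-185.970, -58.470) km/h.
Bearing = atan2(-185.97, -58.47) = 252.55° clockwise from north.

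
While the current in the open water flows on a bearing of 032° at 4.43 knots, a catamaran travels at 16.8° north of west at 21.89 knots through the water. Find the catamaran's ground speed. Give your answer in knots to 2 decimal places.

Taking east as x and north as y: velocity relative to the water = (-20.956, 6.327) knots; the water relative to ground = (2.348, 3.757) knots.
Velocity relative to ground = (-20.956, 6.327) + (2.348, 3.757) = (-18.608, 10.084) knots.
Speed = |(-18.608, 10.084)| = 21.165 knots.

21.16 knots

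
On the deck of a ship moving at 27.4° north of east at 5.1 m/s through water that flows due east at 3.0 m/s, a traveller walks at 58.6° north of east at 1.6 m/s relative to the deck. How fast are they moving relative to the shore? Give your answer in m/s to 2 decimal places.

9.15 m/s

In east/north components (m/s): traveller relative to ship = (0.834, 1.366); ship relative to water = (4.528, 2.347); water relative to ground = (3.000, 0.000).
Sum = (8.361, 3.713) m/s.
Speed = |(8.361, 3.713)| = 9.149 m/s.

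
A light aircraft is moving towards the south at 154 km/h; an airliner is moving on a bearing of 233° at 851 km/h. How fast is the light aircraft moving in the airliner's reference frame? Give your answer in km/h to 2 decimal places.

768.23 km/h

Taking east as x and north as y: light aircraft velocity = (0.000, -154.000) km/h; airliner velocity = (-679.639, -512.145) km/h.
Velocity of light aircraft relative to airliner = (0.000, -154.000) − (-679.639, -512.145) = (679.639, 358.145) km/h.
Magnitude = |(679.639, 358.145)| = 768.229 km/h.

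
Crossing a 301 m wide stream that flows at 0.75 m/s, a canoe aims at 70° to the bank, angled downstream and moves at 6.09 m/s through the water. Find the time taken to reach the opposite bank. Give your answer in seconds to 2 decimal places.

The component of the canoe's velocity perpendicular to the bank is 6.09 × sin 70° = 5.723 m/s.
The flow acts along the bank and has no component across it.
Time = 301 / 5.723 = 52.597 s.

52.60 s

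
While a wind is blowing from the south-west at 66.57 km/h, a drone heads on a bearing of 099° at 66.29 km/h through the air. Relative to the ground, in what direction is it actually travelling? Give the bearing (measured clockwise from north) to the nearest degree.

072°

Taking east as x and north as y: velocity relative to the air = (65.474, -10.370) km/h; the air relative to ground = (47.072, 47.072) km/h.
Velocity relative to ground = (65.474, -10.370) + (47.072, 47.072) = (112.546, 36.702) km/h.
Bearing = atan2(112.55, 36.70) = 71.94° clockwise from north.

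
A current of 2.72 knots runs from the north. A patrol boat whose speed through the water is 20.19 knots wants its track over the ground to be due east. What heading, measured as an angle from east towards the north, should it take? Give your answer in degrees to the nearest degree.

8°

The current pushes perpendicular to the desired track; the heading must have a component into the current equal to 2.72 knots: 20.19 sin θ = 2.72.
sin θ = 0.1347, so θ = 7.742°.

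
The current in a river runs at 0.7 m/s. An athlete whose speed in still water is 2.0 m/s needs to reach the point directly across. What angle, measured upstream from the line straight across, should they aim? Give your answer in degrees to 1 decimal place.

20.5°

To cancel the current, the upstream component of the athlete's velocity must equal the flow: 2.0 sin θ = 0.7.
sin θ = 0.7 / 2.0 = 0.3500.
θ = arcsin(0.3500) = 20.487°.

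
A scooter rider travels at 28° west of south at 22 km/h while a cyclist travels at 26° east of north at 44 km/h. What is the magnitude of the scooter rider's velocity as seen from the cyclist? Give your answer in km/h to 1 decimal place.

66.0 km/h

Taking east as x and north as y: scooter rider velocity = (-10.328, -19.425) km/h; cyclist velocity = (19.288, 39.547) km/h.
Velocity of scooter rider relative to cyclist = (-10.328, -19.425) − (19.288, 39.547) = (-29.617, -58.972) km/h.
Magnitude = |(-29.617, -58.972)| = 65.991 km/h.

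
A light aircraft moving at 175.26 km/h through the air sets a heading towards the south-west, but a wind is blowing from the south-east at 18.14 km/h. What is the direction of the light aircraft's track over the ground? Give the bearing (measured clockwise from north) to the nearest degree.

Taking east as x and north as y: velocity relative to the air = (-123.928, -123.928) km/h; the air relative to ground = (-12.827, 12.827) km/h.
Velocity relative to ground = (-123.928, -123.928) + (-12.827, 12.827) = (-136.754, -111.101) km/h.
Bearing = atan2(-136.75, -111.10) = 230.91° clockwise from north.

231°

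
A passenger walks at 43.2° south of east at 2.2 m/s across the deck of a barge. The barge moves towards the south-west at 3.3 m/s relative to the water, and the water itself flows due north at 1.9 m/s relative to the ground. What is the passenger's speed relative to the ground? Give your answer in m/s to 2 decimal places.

In east/north components (m/s): passenger relative to barge = (1.604, -1.506); barge relative to water = (-2.333, -2.333); water relative to ground = (0.000, 1.900).
Sum = (-0.730, -1.939) m/s.
Speed = |(-0.730, -1.939)| = 2.072 m/s.

2.07 m/s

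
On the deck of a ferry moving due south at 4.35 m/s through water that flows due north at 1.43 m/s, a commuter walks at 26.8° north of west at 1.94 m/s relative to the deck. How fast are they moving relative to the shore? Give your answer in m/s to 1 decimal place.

In east/north components (m/s): commuter relative to ferry = (-1.732, 0.875); ferry relative to water = (0.000, -4.350); water relative to ground = (0.000, 1.430).
Sum = (-1.732, -2.045) m/s.
Speed = |(-1.732, -2.045)| = 2.680 m/s.

2.7 m/s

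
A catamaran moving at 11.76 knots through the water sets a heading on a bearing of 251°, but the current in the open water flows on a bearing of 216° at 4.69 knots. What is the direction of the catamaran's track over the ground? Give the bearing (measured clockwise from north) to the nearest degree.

Taking east as x and north as y: velocity relative to the water = (-11.119, -3.829) knots; the water relative to ground = (-2.757, -3.794) knots.
Velocity relative to ground = (-11.119, -3.829) + (-2.757, -3.794) = (-13.876, -7.623) knots.
Bearing = atan2(-13.88, -7.62) = 241.22° clockwise from north.

241°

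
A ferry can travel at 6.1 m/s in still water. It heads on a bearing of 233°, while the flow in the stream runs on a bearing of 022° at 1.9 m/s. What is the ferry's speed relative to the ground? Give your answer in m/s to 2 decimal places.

Taking east as x and north as y: velocity relative to the water = (-4.872, -3.671) m/s; the water relative to ground = (0.712, 1.762) m/s.
Velocity relative to ground = (-4.872, -3.671) + (0.712, 1.762) = (-4.160, -1.909) m/s.
Speed = |(-4.160, -1.909)| = 4.577 m/s.

4.58 m/s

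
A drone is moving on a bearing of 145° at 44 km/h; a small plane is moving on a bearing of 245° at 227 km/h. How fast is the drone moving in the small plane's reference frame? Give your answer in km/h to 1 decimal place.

238.6 km/h

Taking east as x and north as y: drone velocity = (25.237, -36.043) km/h; small plane velocity = (-205.732, -95.934) km/h.
Velocity of drone relative to small plane = (25.237, -36.043) − (-205.732, -95.934) = (230.969, 59.892) km/h.
Magnitude = |(230.969, 59.892)| = 238.608 km/h.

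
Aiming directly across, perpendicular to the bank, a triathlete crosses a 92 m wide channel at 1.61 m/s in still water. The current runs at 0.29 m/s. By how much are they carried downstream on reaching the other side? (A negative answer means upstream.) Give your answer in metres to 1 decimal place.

Perpendicular speed = 1.610 m/s; crossing time = 92 / 1.610 = 57.143 s.
Net downstream speed = 0.290 m/s.
Drift = 0.290 × 57.143 = 16.571 m (downstream).

16.6 m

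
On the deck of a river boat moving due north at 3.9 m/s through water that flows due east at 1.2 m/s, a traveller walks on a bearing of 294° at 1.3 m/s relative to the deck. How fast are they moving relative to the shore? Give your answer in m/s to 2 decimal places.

In east/north components (m/s): traveller relative to river boat = (-1.188, 0.529); river boat relative to water = (0.000, 3.900); water relative to ground = (1.200, 0.000).
Sum = (0.012, 4.429) m/s.
Speed = |(0.012, 4.429)| = 4.429 m/s.

4.43 m/s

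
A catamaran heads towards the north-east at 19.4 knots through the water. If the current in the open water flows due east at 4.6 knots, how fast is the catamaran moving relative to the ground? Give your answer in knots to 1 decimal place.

22.9 knots

Taking east as x and north as y: velocity relative to the water = (13.718, 13.718) knots; the water relative to ground = (4.600, 0.000) knots.
Velocity relative to ground = (13.718, 13.718) + (4.600, 0.000) = (18.318, 13.718) knots.
Speed = |(18.318, 13.718)| = 22.885 knots.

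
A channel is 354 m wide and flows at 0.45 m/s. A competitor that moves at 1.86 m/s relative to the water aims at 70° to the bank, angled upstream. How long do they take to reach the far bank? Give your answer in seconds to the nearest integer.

203 s

The component of the competitor's velocity perpendicular to the bank is 1.86 × sin 70° = 1.748 m/s.
Only the cross-stream component determines the crossing time; the current contributes nothing perpendicular to the bank.
Time = 354 / 1.748 = 202.537 s.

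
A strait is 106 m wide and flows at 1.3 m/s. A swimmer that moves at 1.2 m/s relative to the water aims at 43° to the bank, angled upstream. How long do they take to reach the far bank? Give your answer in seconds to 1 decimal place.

The component of the swimmer's velocity perpendicular to the bank is 1.2 × sin 43° = 0.818 m/s.
The current is parallel to the bank, so it does not affect the crossing time.
Time = 106 / 0.818 = 129.521 s.

129.5 s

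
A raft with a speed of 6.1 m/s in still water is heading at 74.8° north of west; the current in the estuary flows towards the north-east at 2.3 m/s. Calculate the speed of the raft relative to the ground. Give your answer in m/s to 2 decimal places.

7.51 m/s

Taking east as x and north as y: velocity relative to the water = (-1.599, 5.887) m/s; the water relative to ground = (1.626, 1.626) m/s.
Velocity relative to ground = (-1.599, 5.887) + (1.626, 1.626) = (0.027, 7.513) m/s.
Speed = |(0.027, 7.513)| = 7.513 m/s.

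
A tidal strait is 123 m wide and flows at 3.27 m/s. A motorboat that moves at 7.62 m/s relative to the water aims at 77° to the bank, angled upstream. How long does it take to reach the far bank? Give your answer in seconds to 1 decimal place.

The component of the motorboat's velocity perpendicular to the bank is 7.62 × sin 77° = 7.425 m/s.
Only the cross-stream component determines the crossing time; the current contributes nothing perpendicular to the bank.
Time = 123 / 7.425 = 16.566 s.

16.6 s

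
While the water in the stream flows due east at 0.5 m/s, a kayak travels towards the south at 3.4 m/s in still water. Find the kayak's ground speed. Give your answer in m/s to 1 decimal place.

3.4 m/s

Taking east as x and north as y: velocity relative to the water = (0.000, -3.400) m/s; the water relative to ground = (0.500, 0.000) m/s.
Velocity relative to ground = (0.000, -3.400) + (0.500, 0.000) = (0.500, -3.400) m/s.
Speed = |(0.500, -3.400)| = 3.437 m/s.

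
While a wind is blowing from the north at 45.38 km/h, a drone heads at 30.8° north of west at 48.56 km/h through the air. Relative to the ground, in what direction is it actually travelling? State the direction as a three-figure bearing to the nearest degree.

244°

Taking east as x and north as y: velocity relative to the air = (-41.711, 24.865) km/h; the air relative to ground = (0.000, -45.380) km/h.
Velocity relative to ground = (-41.711, 24.865) + (0.000, -45.380) = (-41.711, -20.515) km/h.
Bearing = atan2(-41.71, -20.52) = 243.81° clockwise from north.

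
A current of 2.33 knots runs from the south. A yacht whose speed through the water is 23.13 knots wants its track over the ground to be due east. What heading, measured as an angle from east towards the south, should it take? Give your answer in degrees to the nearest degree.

The current pushes perpendicular to the desired track; the heading must have a component into the current equal to 2.33 knots: 23.13 sin θ = 2.33.
sin θ = 0.1007, so θ = 5.781°.

6°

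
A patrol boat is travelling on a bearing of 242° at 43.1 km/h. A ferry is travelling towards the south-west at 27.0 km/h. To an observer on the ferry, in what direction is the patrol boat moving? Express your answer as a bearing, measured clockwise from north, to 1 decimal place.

266.6°

Taking east as x and north as y: patrol boat velocity = (-38.055, -20.234) km/h; ferry velocity = (-19.092, -19.092) km/h.
Velocity of patrol boat relative to ferry = (-38.055, -20.234) − (-19.092, -19.092) = (-18.963, -1.142) km/h.
Bearing = atan2(-18.96, -1.14) = 266.55° clockwise from north.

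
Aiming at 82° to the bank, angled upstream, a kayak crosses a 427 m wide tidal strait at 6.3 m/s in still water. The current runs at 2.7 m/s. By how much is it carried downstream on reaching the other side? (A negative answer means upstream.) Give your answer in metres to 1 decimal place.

Perpendicular speed = 6.239 m/s; crossing time = 427 / 6.239 = 68.444 s.
Net downstream speed = 1.823 m/s.
Drift = 1.823 × 68.444 = 124.788 m (downstream).

124.8 m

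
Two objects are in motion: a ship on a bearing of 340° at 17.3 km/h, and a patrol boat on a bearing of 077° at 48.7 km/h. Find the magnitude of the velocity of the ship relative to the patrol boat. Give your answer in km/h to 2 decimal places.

53.63 km/h

Taking east as x and north as y: ship velocity = (-5.917, 16.257) km/h; patrol boat velocity = (47.452, 10.955) km/h.
Velocity of ship relative to patrol boat = (-5.917, 16.257) − (47.452, 10.955) = (-53.369, 5.302) km/h.
Magnitude = |(-53.369, 5.302)| = 53.631 km/h.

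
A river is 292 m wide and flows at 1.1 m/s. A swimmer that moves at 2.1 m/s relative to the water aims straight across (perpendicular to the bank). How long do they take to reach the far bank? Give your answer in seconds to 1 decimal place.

139.0 s

The component of the swimmer's velocity perpendicular to the bank is 2.1 m/s.
Only the cross-stream component determines the crossing time; the current contributes nothing perpendicular to the bank.
Time = 292 / 2.100 = 139.048 s.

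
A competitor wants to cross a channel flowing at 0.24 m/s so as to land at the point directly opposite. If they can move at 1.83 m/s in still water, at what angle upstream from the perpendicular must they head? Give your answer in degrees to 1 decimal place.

7.5°

To cancel the current, the upstream component of the competitor's velocity must equal the flow: 1.83 sin θ = 0.24.
sin θ = 0.24 / 1.83 = 0.1311.
θ = arcsin(0.1311) = 7.536°.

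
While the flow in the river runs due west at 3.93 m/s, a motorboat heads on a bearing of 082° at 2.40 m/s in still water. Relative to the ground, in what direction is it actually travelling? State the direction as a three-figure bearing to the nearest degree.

282°

Taking east as x and north as y: velocity relative to the water = (2.377, 0.334) m/s; the water relative to ground = (-3.930, 0.000) m/s.
Velocity relative to ground = (2.377, 0.334) + (-3.930, 0.000) = (-1.553, 0.334) m/s.
Bearing = atan2(-1.55, 0.33) = 282.14° clockwise from north.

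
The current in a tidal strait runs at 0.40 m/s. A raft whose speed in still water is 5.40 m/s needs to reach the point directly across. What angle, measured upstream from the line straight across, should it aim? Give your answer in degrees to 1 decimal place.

4.2°

To cancel the current, the upstream component of the raft's velocity must equal the flow: 5.40 sin θ = 0.40.
sin θ = 0.40 / 5.40 = 0.0741.
θ = arcsin(0.0741) = 4.248°.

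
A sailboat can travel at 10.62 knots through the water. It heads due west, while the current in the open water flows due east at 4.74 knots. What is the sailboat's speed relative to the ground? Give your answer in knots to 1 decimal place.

Taking east as x and north as y: velocity relative to the water = (-10.620, 0.000) knots; the water relative to ground = (4.740, 0.000) knots.
Velocity relative to ground = (-10.620, 0.000) + (4.740, 0.000) = (-5.880, 0.000) knots.
Speed = |(-5.880, 0.000)| = 5.880 knots.

5.9 knots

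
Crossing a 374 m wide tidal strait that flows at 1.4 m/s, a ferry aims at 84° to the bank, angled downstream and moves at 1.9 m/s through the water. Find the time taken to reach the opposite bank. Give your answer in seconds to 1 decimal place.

The component of the ferry's velocity perpendicular to the bank is 1.9 × sin 84° = 1.890 m/s.
The current is parallel to the bank, so it does not affect the crossing time.
Time = 374 / 1.890 = 197.926 s.

197.9 s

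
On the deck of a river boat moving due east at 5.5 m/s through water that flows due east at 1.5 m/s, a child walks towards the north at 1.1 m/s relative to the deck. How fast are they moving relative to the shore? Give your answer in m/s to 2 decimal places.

In east/north components (m/s): child relative to river boat = (0.000, 1.100); river boat relative to water = (5.500, 0.000); water relative to ground = (1.500, 0.000).
Sum = (7.000, 1.100) m/s.
Speed = |(7.000, 1.100)| = 7.086 m/s.

7.09 m/s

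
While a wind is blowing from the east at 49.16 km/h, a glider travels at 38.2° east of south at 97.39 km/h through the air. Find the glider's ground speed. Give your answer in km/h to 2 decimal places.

77.33 km/h

Taking east as x and north as y: velocity relative to the air = (60.227, -76.535) km/h; the air relative to ground = (-49.160, 0.000) km/h.
Velocity relative to ground = (60.227, -76.535) + (-49.160, 0.000) = (11.067, -76.535) km/h.
Speed = |(11.067, -76.535)| = 77.331 km/h.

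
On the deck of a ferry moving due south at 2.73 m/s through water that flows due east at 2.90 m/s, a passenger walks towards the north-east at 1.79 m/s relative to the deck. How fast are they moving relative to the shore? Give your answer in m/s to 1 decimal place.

4.4 m/s

In east/north components (m/s): passenger relative to ferry = (1.266, 1.266); ferry relative to water = (0.000, -2.730); water relative to ground = (2.900, 0.000).
Sum = (4.166, -1.464) m/s.
Speed = |(4.166, -1.464)| = 4.416 m/s.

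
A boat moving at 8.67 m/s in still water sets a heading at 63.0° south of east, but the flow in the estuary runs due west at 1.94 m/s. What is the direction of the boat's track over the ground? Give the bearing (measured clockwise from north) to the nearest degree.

Taking east as x and north as y: velocity relative to the water = (3.936, -7.725) m/s; the water relative to ground = (-1.940, 0.000) m/s.
Velocity relative to ground = (3.936, -7.725) + (-1.940, 0.000) = (1.996, -7.725) m/s.
Bearing = atan2(2.00, -7.73) = 165.51° clockwise from north.

166°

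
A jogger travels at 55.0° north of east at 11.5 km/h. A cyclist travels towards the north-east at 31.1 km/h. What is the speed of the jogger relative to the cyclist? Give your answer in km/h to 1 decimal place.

Taking east as x and north as y: jogger velocity = (6.596, 9.420) km/h; cyclist velocity = (21.991, 21.991) km/h.
Velocity of jogger relative to cyclist = (6.596, 9.420) − (21.991, 21.991) = (-15.395, -12.571) km/h.
Magnitude = |(-15.395, -12.571)| = 19.875 km/h.

19.9 km/h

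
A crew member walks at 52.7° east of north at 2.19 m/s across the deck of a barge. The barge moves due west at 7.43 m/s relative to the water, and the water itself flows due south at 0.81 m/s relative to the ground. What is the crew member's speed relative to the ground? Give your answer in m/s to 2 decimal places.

5.71 m/s

In east/north components (m/s): crew member relative to barge = (1.742, 1.327); barge relative to water = (-7.430, 0.000); water relative to ground = (0.000, -0.810).
Sum = (-5.688, 0.517) m/s.
Speed = |(-5.688, 0.517)| = 5.711 m/s.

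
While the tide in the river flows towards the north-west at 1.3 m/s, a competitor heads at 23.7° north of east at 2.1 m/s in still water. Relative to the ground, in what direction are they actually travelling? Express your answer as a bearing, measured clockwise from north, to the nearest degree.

030°

Taking east as x and north as y: velocity relative to the water = (1.923, 0.844) m/s; the water relative to ground = (-0.919, 0.919) m/s.
Velocity relative to ground = (1.923, 0.844) + (-0.919, 0.919) = (1.004, 1.763) m/s.
Bearing = atan2(1.00, 1.76) = 29.65° clockwise from north.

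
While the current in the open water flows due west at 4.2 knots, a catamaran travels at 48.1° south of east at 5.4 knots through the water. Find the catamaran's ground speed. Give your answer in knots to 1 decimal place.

4.1 knots

Taking east as x and north as y: velocity relative to the water = (3.606, -4.019) knots; the water relative to ground = (-4.200, 0.000) knots.
Velocity relative to ground = (3.606, -4.019) + (-4.200, 0.000) = (-0.594, -4.019) knots.
Speed = |(-0.594, -4.019)| = 4.063 knots.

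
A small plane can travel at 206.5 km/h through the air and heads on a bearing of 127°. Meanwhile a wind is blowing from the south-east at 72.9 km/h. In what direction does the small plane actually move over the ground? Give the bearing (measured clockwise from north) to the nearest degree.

123°

Taking east as x and north as y: velocity relative to the air = (164.918, -124.275) km/h; the air relative to ground = (-51.548, 51.548) km/h.
Velocity relative to ground = (164.918, -124.275) + (-51.548, 51.548) = (113.370, -72.727) km/h.
Bearing = atan2(113.37, -72.73) = 122.68° clockwise from north.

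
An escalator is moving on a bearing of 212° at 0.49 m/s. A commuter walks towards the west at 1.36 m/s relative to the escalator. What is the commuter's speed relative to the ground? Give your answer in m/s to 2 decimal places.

1.67 m/s

Taking east as x and north as y: escalator velocity = (-0.260, -0.416) m/s; commuter velocity relative to escalator = (-1.360, 0.000) m/s.
Velocity relative to ground = (-0.260, -0.416) + (-1.360, 0.000) = (-1.620, -0.416) m/s.
Speed = |(-1.620, -0.416)| = 1.672 m/s.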